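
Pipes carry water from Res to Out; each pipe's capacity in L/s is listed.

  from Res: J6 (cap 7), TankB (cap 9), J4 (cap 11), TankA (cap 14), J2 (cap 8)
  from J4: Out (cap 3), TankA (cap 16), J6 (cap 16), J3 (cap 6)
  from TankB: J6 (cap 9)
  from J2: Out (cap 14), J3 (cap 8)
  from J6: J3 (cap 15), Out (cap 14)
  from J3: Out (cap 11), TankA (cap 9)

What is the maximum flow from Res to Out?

Augment Res→J4→Out: bottleneck 3, flow now 3.
Augment Res→J2→Out: bottleneck 8, flow now 11.
Augment Res→J6→Out: bottleneck 7, flow now 18.
Augment Res→J4→J6→Out: bottleneck 7, flow now 25.
Augment Res→J4→J3→Out: bottleneck 1, flow now 26.
Augment Res→TankB→J6→J3→Out: bottleneck 9, flow now 35.
No augmenting path remains; maximum flow = 35.
In the residual graph, reachable from Res: {Res, TankA}.
Min-cut edges: Res→J4 (11), Res→TankB (9), Res→J2 (8), Res→J6 (7); capacity 11 + 9 + 8 + 7 = 35.
This cut is saturated, so no flow can exceed 35.

35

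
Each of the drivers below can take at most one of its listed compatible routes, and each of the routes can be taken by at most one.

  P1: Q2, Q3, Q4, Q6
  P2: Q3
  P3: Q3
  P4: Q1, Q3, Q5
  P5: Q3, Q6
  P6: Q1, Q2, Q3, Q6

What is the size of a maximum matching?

5

Unit-capacity flow: source→left, listed edges, right→sink; max matching = max flow.
Augmenting path P1→Q2 (+1); matched 1.
Augmenting path P2→Q3 (+1); matched 2.
Augmenting path P4→Q1 (+1); matched 3.
Augmenting path P5→Q6 (+1); matched 4.
Augmenting path P6→Q1→P4→Q5 (+1); matched 5.
No augmenting path remains; maximum matching = 5.
König certificate: {P1, P4, P5, P6, Q3} is a vertex cover of size 5 (every listed pair touches it), so no matching can be larger.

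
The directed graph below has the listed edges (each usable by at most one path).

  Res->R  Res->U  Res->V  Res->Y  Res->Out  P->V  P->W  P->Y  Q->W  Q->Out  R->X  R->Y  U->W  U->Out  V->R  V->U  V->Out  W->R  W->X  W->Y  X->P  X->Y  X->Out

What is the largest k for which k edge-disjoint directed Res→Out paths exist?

4

Assign every edge capacity 1; by Menger, the answer equals the max flow.
Path Res→Out (+1); total 1.
Path Res→U→Out (+1); total 2.
Path Res→V→Out (+1); total 3.
Path Res→R→X→Out (+1); total 4.
No residual Res→Out path; max flow = 4.
Certifying cut of size 4: {Res→Out, Res→R, Res→U, Res→V}.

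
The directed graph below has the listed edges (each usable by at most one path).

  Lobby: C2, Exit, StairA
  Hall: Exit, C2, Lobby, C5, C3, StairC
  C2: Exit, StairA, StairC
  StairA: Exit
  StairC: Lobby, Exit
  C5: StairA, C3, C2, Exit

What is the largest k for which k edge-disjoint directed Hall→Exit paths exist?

Assign every edge capacity 1; by Menger, the answer equals the max flow.
Path Hall→Exit (+1); total 1.
Path Hall→C5→Exit (+1); total 2.
Path Hall→Lobby→Exit (+1); total 3.
Path Hall→C2→Exit (+1); total 4.
Path Hall→StairC→Exit (+1); total 5.
No residual Hall→Exit path; max flow = 5.
Certifying cut of size 5: {Hall→C2, Hall→C5, Hall→Exit, Hall→Lobby, Hall→StairC}.

5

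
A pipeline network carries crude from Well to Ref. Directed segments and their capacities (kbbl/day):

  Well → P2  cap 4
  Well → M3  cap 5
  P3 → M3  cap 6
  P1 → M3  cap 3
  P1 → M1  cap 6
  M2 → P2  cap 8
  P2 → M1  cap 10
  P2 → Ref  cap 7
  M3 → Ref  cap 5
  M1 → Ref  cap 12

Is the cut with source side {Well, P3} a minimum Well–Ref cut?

No — its capacity is 15, but the minimum cut has capacity 9.

Given cut capacity: 4 + 5 + 6 = 15.
Augment Well→P2→Ref: bottleneck 4, flow now 4.
Augment Well→M3→Ref: bottleneck 5, flow now 9.
No augmenting path remains; maximum flow = 9.
In the residual graph, reachable from Well: {Well}.
Min-cut edges: Well→P2 (4), Well→M3 (5); capacity 4 + 5 = 9.
Cut capacity 15 exceeds the max flow 9, so it is not minimum.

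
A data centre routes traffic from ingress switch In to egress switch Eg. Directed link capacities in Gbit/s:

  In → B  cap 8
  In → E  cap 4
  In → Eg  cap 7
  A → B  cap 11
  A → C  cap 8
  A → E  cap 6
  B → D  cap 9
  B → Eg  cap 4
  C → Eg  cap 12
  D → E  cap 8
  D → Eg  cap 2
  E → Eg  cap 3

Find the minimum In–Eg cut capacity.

16

Augment In→Eg: bottleneck 7, flow now 7.
Augment In→B→Eg: bottleneck 4, flow now 11.
Augment In→E→Eg: bottleneck 3, flow now 14.
Augment In→B→D→Eg: bottleneck 2, flow now 16.
No augmenting path remains; maximum flow = 16.
By max-flow min-cut, the minimum cut capacity equals the max flow.
In the residual graph, reachable from In: {In, B, D, E}.
Min-cut edges: In→Eg (7), B→Eg (4), D→Eg (2), E→Eg (3); capacity 7 + 4 + 2 + 3 = 16.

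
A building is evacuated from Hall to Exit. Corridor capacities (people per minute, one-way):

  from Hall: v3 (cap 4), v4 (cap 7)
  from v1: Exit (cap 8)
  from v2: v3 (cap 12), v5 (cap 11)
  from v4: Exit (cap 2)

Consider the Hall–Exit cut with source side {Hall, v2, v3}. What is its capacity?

Edges leaving {Hall, v2, v3}: Hall→v4 (7), v2→v5 (11).
Cut capacity = 7 + 11 = 18.

18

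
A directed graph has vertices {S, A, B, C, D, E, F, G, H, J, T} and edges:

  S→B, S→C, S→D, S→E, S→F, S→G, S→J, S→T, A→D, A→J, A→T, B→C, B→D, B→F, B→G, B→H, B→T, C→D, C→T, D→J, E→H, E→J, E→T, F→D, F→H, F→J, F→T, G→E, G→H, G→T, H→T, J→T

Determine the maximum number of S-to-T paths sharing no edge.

7

Assign every edge capacity 1; by Menger, the answer equals the max flow.
Path S→T (+1); total 1.
Path S→B→T (+1); total 2.
Path S→C→T (+1); total 3.
Path S→E→T (+1); total 4.
Path S→F→T (+1); total 5.
Path S→G→T (+1); total 6.
Path S→J→T (+1); total 7.
No residual S→T path; max flow = 7.
Certifying cut of size 7: {J→T, S→B, S→C, S→E, S→F, S→G, S→T}.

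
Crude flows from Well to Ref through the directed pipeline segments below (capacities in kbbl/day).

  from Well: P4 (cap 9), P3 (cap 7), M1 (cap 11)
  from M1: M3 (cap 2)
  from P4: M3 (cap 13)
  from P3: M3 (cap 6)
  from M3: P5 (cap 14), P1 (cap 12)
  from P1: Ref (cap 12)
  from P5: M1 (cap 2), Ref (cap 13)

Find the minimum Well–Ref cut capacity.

17

Augment Well→M1→M3→P1→Ref: bottleneck 2, flow now 2.
Augment Well→P4→M3→P1→Ref: bottleneck 9, flow now 11.
Augment Well→P3→M3→P1→Ref: bottleneck 1, flow now 12.
Augment Well→P3→M3→P5→Ref: bottleneck 5, flow now 17.
No augmenting path remains; maximum flow = 17.
By max-flow min-cut, the minimum cut capacity equals the max flow.
In the residual graph, reachable from Well: {Well, M1, P3}.
Min-cut edges: Well→P4 (9), M1→M3 (2), P3→M3 (6); capacity 9 + 2 + 6 = 17.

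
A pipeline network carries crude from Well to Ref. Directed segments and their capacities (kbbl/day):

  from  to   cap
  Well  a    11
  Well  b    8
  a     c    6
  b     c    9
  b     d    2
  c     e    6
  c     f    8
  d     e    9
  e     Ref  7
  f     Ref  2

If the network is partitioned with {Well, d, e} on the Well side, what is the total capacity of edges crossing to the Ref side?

26

Edges leaving {Well, d, e}: Well→a (11), Well→b (8), e→Ref (7).
Cut capacity = 11 + 8 + 7 = 26.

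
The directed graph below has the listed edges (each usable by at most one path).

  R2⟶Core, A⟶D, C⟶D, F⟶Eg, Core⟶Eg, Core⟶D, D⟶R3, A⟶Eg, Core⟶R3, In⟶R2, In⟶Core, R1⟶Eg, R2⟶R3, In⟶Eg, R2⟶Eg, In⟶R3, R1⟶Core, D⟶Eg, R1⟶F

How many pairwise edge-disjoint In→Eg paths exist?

Assign every edge capacity 1; by Menger, the answer equals the max flow.
Path In→Eg (+1); total 1.
Path In→R2→Eg (+1); total 2.
Path In→Core→Eg (+1); total 3.
No residual In→Eg path; max flow = 3.
Certifying cut of size 3: {In→Core, In→Eg, In→R2}.

3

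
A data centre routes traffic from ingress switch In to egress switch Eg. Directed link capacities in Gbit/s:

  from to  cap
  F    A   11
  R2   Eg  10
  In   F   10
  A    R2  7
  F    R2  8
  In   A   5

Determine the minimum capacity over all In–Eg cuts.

10

Augment In→F→R2→Eg: bottleneck 8, flow now 8.
Augment In→A→R2→Eg: bottleneck 2, flow now 10.
No augmenting path remains; maximum flow = 10.
By max-flow min-cut, the minimum cut capacity equals the max flow.
In the residual graph, reachable from In: {In, F, A, R2}.
Min-cut edges: R2→Eg (10); capacity 10 = 10.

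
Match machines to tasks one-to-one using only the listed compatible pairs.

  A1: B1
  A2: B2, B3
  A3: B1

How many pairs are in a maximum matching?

2

Unit-capacity flow: source→left, listed edges, right→sink; max matching = max flow.
Augmenting path A1→B1 (+1); matched 1.
Augmenting path A2→B2 (+1); matched 2.
No augmenting path remains; maximum matching = 2.
König certificate: {A2, B1} is a vertex cover of size 2 (every listed pair touches it), so no matching can be larger.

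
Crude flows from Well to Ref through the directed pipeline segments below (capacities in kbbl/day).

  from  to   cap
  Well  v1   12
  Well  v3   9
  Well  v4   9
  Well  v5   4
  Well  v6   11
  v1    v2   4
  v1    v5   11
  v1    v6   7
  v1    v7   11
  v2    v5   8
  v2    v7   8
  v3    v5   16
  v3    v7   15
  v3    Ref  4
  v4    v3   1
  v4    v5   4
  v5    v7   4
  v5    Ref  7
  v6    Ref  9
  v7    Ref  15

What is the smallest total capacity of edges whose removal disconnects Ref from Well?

35

Augment Well→v3→Ref: bottleneck 4, flow now 4.
Augment Well→v5→Ref: bottleneck 4, flow now 8.
Augment Well→v6→Ref: bottleneck 9, flow now 17.
Augment Well→v1→v5→Ref: bottleneck 3, flow now 20.
Augment Well→v1→v7→Ref: bottleneck 9, flow now 29.
Augment Well→v3→v7→Ref: bottleneck 5, flow now 34.
Augment Well→v4→v3→v7→Ref: bottleneck 1, flow now 35.
No augmenting path remains; maximum flow = 35.
By max-flow min-cut, the minimum cut capacity equals the max flow.
In the residual graph, reachable from Well: {Well, v1, v2, v3, v4, v5, v6, v7}.
Min-cut edges: v3→Ref (4), v5→Ref (7), v6→Ref (9), v7→Ref (15); capacity 4 + 7 + 9 + 15 = 35.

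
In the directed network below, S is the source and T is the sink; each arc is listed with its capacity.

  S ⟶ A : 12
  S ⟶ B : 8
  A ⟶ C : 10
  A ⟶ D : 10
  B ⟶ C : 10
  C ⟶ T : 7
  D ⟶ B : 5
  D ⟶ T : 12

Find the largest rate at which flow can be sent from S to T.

Augment S→A→C→T: bottleneck 7, flow now 7.
Augment S→A→D→T: bottleneck 5, flow now 12.
Augment S→B→C→A→D→T: bottleneck 5, flow now 17. (uses reverse residual edge)
No augmenting path remains; maximum flow = 17.
In the residual graph, reachable from S: {S, A, B, C}.
Min-cut edges: A→D (10), C→T (7); capacity 10 + 7 = 17.
This cut is saturated, so no flow can exceed 17.

17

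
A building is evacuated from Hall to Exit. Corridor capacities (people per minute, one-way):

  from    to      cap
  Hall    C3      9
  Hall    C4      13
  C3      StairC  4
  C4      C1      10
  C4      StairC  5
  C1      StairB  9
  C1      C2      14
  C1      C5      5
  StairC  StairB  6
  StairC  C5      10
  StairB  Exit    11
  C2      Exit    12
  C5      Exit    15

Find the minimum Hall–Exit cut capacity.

17

Augment Hall→C3→StairC→StairB→Exit: bottleneck 4, flow now 4.
Augment Hall→C4→C1→StairB→Exit: bottleneck 7, flow now 11.
Augment Hall→C4→C1→C2→Exit: bottleneck 3, flow now 14.
Augment Hall→C4→StairC→C5→Exit: bottleneck 3, flow now 17.
No augmenting path remains; maximum flow = 17.
By max-flow min-cut, the minimum cut capacity equals the max flow.
In the residual graph, reachable from Hall: {Hall, C3}.
Min-cut edges: Hall→C4 (13), C3→StairC (4); capacity 13 + 4 = 17.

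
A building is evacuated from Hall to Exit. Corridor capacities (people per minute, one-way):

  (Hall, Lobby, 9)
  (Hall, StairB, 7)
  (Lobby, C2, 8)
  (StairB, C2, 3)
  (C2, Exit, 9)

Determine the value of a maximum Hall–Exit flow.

9

Augment Hall→Lobby→C2→Exit: bottleneck 8, flow now 8.
Augment Hall→StairB→C2→Exit: bottleneck 1, flow now 9.
No augmenting path remains; maximum flow = 9.
In the residual graph, reachable from Hall: {Hall, Lobby, StairB, C2}.
Min-cut edges: C2→Exit (9); capacity 9 = 9.
This cut is saturated, so no flow can exceed 9.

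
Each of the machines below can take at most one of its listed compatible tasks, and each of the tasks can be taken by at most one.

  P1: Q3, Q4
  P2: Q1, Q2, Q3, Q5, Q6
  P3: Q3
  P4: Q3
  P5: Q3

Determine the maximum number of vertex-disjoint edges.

3

Unit-capacity flow: source→left, listed edges, right→sink; max matching = max flow.
Augmenting path P1→Q3 (+1); matched 1.
Augmenting path P2→Q1 (+1); matched 2.
Augmenting path P3→Q3→P1→Q4 (+1); matched 3.
No augmenting path remains; maximum matching = 3.
König certificate: {P1, P2, Q3} is a vertex cover of size 3 (every listed pair touches it), so no matching can be larger.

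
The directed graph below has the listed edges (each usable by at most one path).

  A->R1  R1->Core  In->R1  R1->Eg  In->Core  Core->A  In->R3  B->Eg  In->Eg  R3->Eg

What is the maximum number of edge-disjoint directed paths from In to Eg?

3

Assign every edge capacity 1; by Menger, the answer equals the max flow.
Path In→Eg (+1); total 1.
Path In→R3→Eg (+1); total 2.
Path In→R1→Eg (+1); total 3.
No residual In→Eg path; max flow = 3.
Certifying cut of size 3: {In→Eg, In→R3, R1→Eg}.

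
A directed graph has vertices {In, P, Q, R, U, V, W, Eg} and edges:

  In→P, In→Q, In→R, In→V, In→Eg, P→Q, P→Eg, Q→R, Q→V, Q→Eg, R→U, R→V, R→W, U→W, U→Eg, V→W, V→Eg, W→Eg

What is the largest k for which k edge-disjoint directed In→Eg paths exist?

Assign every edge capacity 1; by Menger, the answer equals the max flow.
Path In→Eg (+1); total 1.
Path In→P→Eg (+1); total 2.
Path In→Q→Eg (+1); total 3.
Path In→V→Eg (+1); total 4.
Path In→R→U→Eg (+1); total 5.
No residual In→Eg path; max flow = 5.
Certifying cut of size 5: {In→Eg, In→P, In→Q, In→R, In→V}.

5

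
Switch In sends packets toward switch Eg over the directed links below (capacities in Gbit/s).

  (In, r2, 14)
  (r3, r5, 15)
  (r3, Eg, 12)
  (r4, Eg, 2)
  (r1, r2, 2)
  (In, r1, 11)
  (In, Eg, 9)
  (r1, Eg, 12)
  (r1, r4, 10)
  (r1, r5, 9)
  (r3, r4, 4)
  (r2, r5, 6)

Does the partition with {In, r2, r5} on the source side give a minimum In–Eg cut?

Yes — it is a minimum cut (capacity 20).

Given cut capacity: 11 + 9 = 20.
Augment In→Eg: bottleneck 9, flow now 9.
Augment In→r1→Eg: bottleneck 11, flow now 20.
No augmenting path remains; maximum flow = 20.
Cut capacity 20 equals the max flow, so it is a minimum cut.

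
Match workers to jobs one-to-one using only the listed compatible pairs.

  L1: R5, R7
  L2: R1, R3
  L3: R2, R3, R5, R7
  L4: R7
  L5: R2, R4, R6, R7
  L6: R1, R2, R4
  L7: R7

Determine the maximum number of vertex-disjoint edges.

Unit-capacity flow: source→left, listed edges, right→sink; max matching = max flow.
Augmenting path L1→R5 (+1); matched 1.
Augmenting path L2→R1 (+1); matched 2.
Augmenting path L3→R2 (+1); matched 3.
Augmenting path L4→R7 (+1); matched 4.
Augmenting path L5→R4 (+1); matched 5.
Augmenting path L6→R1→L2→R3 (+1); matched 6.
No augmenting path remains; maximum matching = 6.
König certificate: {L1, L2, L3, L5, L6, R7} is a vertex cover of size 6 (every listed pair touches it), so no matching can be larger.

6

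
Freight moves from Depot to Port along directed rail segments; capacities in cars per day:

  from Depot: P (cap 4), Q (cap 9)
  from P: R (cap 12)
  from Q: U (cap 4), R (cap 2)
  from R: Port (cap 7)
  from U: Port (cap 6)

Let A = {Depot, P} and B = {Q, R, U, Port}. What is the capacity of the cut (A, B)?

Edges leaving {Depot, P}: Depot→Q (9), P→R (12).
Cut capacity = 9 + 12 = 21.

21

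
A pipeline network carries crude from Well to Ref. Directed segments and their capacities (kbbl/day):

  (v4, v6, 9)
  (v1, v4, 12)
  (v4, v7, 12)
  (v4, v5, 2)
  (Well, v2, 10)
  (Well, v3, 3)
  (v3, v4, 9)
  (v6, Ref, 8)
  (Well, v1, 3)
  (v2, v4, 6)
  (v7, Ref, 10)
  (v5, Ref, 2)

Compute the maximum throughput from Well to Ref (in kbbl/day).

Augment Well→v1→v4→v5→Ref: bottleneck 2, flow now 2.
Augment Well→v1→v4→v6→Ref: bottleneck 1, flow now 3.
Augment Well→v2→v4→v6→Ref: bottleneck 6, flow now 9.
Augment Well→v3→v4→v6→Ref: bottleneck 1, flow now 10.
Augment Well→v3→v4→v7→Ref: bottleneck 2, flow now 12.
No augmenting path remains; maximum flow = 12.
In the residual graph, reachable from Well: {Well, v2}.
Min-cut edges: Well→v1 (3), Well→v3 (3), v2→v4 (6); capacity 3 + 3 + 6 = 12.
This cut is saturated, so no flow can exceed 12.

12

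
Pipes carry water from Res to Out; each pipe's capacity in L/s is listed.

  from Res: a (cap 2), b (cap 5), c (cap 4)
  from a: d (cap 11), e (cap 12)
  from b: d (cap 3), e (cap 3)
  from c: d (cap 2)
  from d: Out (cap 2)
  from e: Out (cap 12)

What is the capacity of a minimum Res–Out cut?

Augment Res→a→d→Out: bottleneck 2, flow now 2.
Augment Res→b→e→Out: bottleneck 3, flow now 5.
Augment Res→b→d→a→e→Out: bottleneck 2, flow now 7. (uses reverse residual edge)
No augmenting path remains; maximum flow = 7.
By max-flow min-cut, the minimum cut capacity equals the max flow.
In the residual graph, reachable from Res: {Res, b, c, d}.
Min-cut edges: Res→a (2), b→e (3), d→Out (2); capacity 2 + 3 + 2 = 7.

7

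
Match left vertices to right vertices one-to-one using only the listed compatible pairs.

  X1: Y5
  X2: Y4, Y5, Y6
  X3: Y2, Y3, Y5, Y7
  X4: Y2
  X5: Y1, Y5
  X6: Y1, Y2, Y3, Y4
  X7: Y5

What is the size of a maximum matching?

Unit-capacity flow: source→left, listed edges, right→sink; max matching = max flow.
Augmenting path X1→Y5 (+1); matched 1.
Augmenting path X2→Y4 (+1); matched 2.
Augmenting path X3→Y2 (+1); matched 3.
Augmenting path X5→Y1 (+1); matched 4.
Augmenting path X6→Y3 (+1); matched 5.
Augmenting path X4→Y2→X3→Y7 (+1); matched 6.
No augmenting path remains; maximum matching = 6.
König certificate: {X2, X3, X4, X5, X6, Y5} is a vertex cover of size 6 (every listed pair touches it), so no matching can be larger.

6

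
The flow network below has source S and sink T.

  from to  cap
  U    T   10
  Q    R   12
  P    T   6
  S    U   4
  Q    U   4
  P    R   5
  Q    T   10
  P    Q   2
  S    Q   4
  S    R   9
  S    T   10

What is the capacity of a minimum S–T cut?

18

Augment S→T: bottleneck 10, flow now 10.
Augment S→Q→T: bottleneck 4, flow now 14.
Augment S→U→T: bottleneck 4, flow now 18.
No augmenting path remains; maximum flow = 18.
By max-flow min-cut, the minimum cut capacity equals the max flow.
In the residual graph, reachable from S: {S, R}.
Min-cut edges: S→Q (4), S→U (4), S→T (10); capacity 4 + 4 + 10 = 18.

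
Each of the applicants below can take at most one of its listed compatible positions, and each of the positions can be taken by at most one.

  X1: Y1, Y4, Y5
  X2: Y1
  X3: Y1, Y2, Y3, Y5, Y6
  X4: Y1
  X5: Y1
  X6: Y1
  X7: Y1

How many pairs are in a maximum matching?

Unit-capacity flow: source→left, listed edges, right→sink; max matching = max flow.
Augmenting path X1→Y1 (+1); matched 1.
Augmenting path X3→Y2 (+1); matched 2.
Augmenting path X2→Y1→X1→Y4 (+1); matched 3.
No augmenting path remains; maximum matching = 3.
König certificate: {X1, X3, Y1} is a vertex cover of size 3 (every listed pair touches it), so no matching can be larger.

3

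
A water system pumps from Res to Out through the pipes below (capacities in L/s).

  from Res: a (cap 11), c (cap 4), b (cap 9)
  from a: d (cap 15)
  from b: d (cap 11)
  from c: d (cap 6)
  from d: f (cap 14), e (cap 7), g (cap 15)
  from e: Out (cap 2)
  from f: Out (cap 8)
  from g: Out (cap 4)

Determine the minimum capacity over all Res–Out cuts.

Augment Res→a→d→e→Out: bottleneck 2, flow now 2.
Augment Res→a→d→f→Out: bottleneck 8, flow now 10.
Augment Res→a→d→g→Out: bottleneck 1, flow now 11.
Augment Res→b→d→g→Out: bottleneck 3, flow now 14.
No augmenting path remains; maximum flow = 14.
By max-flow min-cut, the minimum cut capacity equals the max flow.
In the residual graph, reachable from Res: {Res, a, b, c, d, e, f, g}.
Min-cut edges: e→Out (2), f→Out (8), g→Out (4); capacity 2 + 8 + 4 = 14.

14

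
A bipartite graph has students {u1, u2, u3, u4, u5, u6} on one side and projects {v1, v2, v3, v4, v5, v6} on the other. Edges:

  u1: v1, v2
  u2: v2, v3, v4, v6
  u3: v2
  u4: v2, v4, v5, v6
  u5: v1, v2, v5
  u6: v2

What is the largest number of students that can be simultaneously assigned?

Unit-capacity flow: source→left, listed edges, right→sink; max matching = max flow.
Augmenting path u1→v1 (+1); matched 1.
Augmenting path u2→v2 (+1); matched 2.
Augmenting path u4→v4 (+1); matched 3.
Augmenting path u5→v5 (+1); matched 4.
Augmenting path u3→v2→u2→v3 (+1); matched 5.
No augmenting path remains; maximum matching = 5.
König certificate: {u1, u2, u4, u5, v2} is a vertex cover of size 5 (every listed pair touches it), so no matching can be larger.

5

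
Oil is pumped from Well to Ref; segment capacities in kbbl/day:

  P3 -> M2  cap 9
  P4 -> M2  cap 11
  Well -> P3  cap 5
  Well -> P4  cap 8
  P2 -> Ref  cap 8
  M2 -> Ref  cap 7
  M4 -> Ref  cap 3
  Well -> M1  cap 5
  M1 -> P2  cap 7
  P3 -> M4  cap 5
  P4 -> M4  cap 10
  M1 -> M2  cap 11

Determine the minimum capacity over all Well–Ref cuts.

15

Augment Well→P3→M4→Ref: bottleneck 3, flow now 3.
Augment Well→P3→M2→Ref: bottleneck 2, flow now 5.
Augment Well→M1→M2→Ref: bottleneck 5, flow now 10.
Augment Well→P4→M2→M1→P2→Ref: bottleneck 5, flow now 15. (uses reverse residual edge)
No augmenting path remains; maximum flow = 15.
By max-flow min-cut, the minimum cut capacity equals the max flow.
In the residual graph, reachable from Well: {Well, P3, P4, M4, M2}.
Min-cut edges: Well→M1 (5), M4→Ref (3), M2→Ref (7); capacity 5 + 3 + 7 = 15.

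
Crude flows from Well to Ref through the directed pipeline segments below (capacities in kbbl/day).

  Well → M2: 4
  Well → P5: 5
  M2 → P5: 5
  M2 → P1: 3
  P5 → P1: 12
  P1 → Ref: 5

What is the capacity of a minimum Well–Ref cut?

Augment Well→M2→P1→Ref: bottleneck 3, flow now 3.
Augment Well→P5→P1→Ref: bottleneck 2, flow now 5.
No augmenting path remains; maximum flow = 5.
By max-flow min-cut, the minimum cut capacity equals the max flow.
In the residual graph, reachable from Well: {Well, M2, P5, P1}.
Min-cut edges: P1→Ref (5); capacity 5 = 5.

5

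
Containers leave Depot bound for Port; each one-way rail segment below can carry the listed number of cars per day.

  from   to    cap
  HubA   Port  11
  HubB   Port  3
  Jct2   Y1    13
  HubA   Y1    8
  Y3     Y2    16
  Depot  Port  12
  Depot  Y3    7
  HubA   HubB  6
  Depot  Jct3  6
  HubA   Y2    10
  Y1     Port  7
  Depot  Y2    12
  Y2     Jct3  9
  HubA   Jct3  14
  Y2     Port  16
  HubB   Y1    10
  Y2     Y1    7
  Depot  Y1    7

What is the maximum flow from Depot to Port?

35

Augment Depot→Port: bottleneck 12, flow now 12.
Augment Depot→Y2→Port: bottleneck 12, flow now 24.
Augment Depot→Y1→Port: bottleneck 7, flow now 31.
Augment Depot→Y3→Y2→Port: bottleneck 4, flow now 35.
No augmenting path remains; maximum flow = 35.
In the residual graph, reachable from Depot: {Depot, Y3, Y2, Jct3, Y1}.
Min-cut edges: Depot→Port (12), Y2→Port (16), Y1→Port (7); capacity 12 + 16 + 7 = 35.
This cut is saturated, so no flow can exceed 35.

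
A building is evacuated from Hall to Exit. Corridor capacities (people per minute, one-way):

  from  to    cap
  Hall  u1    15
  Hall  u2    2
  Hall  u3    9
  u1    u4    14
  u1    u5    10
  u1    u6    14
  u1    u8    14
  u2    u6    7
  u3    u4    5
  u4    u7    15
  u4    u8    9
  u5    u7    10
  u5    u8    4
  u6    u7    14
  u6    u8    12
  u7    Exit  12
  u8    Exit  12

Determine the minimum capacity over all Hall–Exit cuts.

Augment Hall→u1→u8→Exit: bottleneck 12, flow now 12.
Augment Hall→u1→u4→u7→Exit: bottleneck 3, flow now 15.
Augment Hall→u2→u6→u7→Exit: bottleneck 2, flow now 17.
Augment Hall→u3→u4→u7→Exit: bottleneck 5, flow now 22.
No augmenting path remains; maximum flow = 22.
By max-flow min-cut, the minimum cut capacity equals the max flow.
In the residual graph, reachable from Hall: {Hall, u3}.
Min-cut edges: Hall→u1 (15), Hall→u2 (2), u3→u4 (5); capacity 15 + 2 + 5 = 22.

22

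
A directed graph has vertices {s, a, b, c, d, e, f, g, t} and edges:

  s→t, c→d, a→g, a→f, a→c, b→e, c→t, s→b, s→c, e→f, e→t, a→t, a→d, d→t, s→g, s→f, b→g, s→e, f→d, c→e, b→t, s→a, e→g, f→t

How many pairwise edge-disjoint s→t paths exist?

Assign every edge capacity 1; by Menger, the answer equals the max flow.
Path s→t (+1); total 1.
Path s→a→t (+1); total 2.
Path s→b→t (+1); total 3.
Path s→c→t (+1); total 4.
Path s→e→t (+1); total 5.
Path s→f→t (+1); total 6.
No residual s→t path; max flow = 6.
Certifying cut of size 6: {s→a, s→b, s→c, s→e, s→f, s→t}.

6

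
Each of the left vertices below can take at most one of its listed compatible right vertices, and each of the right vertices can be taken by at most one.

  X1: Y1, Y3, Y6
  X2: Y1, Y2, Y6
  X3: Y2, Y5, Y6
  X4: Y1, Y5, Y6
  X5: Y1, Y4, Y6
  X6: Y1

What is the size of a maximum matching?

6

Unit-capacity flow: source→left, listed edges, right→sink; max matching = max flow.
Augmenting path X1→Y1 (+1); matched 1.
Augmenting path X2→Y2 (+1); matched 2.
Augmenting path X3→Y5 (+1); matched 3.
Augmenting path X4→Y6 (+1); matched 4.
Augmenting path X5→Y4 (+1); matched 5.
Augmenting path X6→Y1→X1→Y3 (+1); matched 6.
No augmenting path remains; maximum matching = 6.
König certificate: {X1, X2, X3, X4, X5, X6} is a vertex cover of size 6 (every listed pair touches it), so no matching can be larger.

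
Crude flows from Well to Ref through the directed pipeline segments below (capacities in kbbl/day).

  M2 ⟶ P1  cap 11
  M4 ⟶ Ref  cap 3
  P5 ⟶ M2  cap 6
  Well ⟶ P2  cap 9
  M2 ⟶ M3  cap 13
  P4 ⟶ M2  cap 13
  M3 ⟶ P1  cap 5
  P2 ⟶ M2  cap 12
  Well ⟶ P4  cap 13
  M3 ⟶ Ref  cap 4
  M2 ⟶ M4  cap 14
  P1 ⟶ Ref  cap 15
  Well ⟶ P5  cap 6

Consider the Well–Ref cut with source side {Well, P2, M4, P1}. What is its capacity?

49

Edges leaving {Well, P2, M4, P1}: Well→P5 (6), Well→P4 (13), P2→M2 (12), M4→Ref (3), P1→Ref (15).
Cut capacity = 6 + 13 + 12 + 3 + 15 = 49.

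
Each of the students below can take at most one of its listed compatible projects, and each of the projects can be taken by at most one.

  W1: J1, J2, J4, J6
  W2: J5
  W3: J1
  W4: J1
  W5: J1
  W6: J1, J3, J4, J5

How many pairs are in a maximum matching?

Unit-capacity flow: source→left, listed edges, right→sink; max matching = max flow.
Augmenting path W1→J1 (+1); matched 1.
Augmenting path W2→J5 (+1); matched 2.
Augmenting path W6→J3 (+1); matched 3.
Augmenting path W3→J1→W1→J2 (+1); matched 4.
No augmenting path remains; maximum matching = 4.
König certificate: {W1, W2, W6, J1} is a vertex cover of size 4 (every listed pair touches it), so no matching can be larger.

4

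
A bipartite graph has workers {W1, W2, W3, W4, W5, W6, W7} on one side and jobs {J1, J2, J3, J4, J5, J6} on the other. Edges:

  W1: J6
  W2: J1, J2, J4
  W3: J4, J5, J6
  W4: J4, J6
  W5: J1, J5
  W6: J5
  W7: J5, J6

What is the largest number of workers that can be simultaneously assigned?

5

Unit-capacity flow: source→left, listed edges, right→sink; max matching = max flow.
Augmenting path W1→J6 (+1); matched 1.
Augmenting path W2→J1 (+1); matched 2.
Augmenting path W3→J4 (+1); matched 3.
Augmenting path W5→J5 (+1); matched 4.
Augmenting path W6→J5→W5→J1→W2→J2 (+1); matched 5.
No augmenting path remains; maximum matching = 5.
König certificate: {W2, W5, J4, J5, J6} is a vertex cover of size 5 (every listed pair touches it), so no matching can be larger.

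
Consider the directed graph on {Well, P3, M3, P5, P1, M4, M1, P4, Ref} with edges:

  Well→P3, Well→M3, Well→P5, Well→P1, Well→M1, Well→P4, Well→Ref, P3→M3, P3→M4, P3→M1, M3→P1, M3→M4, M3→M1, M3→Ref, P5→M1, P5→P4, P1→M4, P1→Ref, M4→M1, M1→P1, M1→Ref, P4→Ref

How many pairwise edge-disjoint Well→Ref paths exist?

Assign every edge capacity 1; by Menger, the answer equals the max flow.
Path Well→Ref (+1); total 1.
Path Well→M3→Ref (+1); total 2.
Path Well→P1→Ref (+1); total 3.
Path Well→M1→Ref (+1); total 4.
Path Well→P4→Ref (+1); total 5.
No residual Well→Ref path; max flow = 5.
Certifying cut of size 5: {M1→Ref, M3→Ref, P1→Ref, P4→Ref, Well→Ref}.

5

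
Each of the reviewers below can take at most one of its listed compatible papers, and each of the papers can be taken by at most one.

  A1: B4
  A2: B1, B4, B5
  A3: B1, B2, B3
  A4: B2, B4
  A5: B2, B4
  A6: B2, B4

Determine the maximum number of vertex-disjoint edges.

Unit-capacity flow: source→left, listed edges, right→sink; max matching = max flow.
Augmenting path A1→B4 (+1); matched 1.
Augmenting path A2→B1 (+1); matched 2.
Augmenting path A3→B2 (+1); matched 3.
Augmenting path A4→B2→A3→B3 (+1); matched 4.
No augmenting path remains; maximum matching = 4.
König certificate: {A2, A3, B2, B4} is a vertex cover of size 4 (every listed pair touches it), so no matching can be larger.

4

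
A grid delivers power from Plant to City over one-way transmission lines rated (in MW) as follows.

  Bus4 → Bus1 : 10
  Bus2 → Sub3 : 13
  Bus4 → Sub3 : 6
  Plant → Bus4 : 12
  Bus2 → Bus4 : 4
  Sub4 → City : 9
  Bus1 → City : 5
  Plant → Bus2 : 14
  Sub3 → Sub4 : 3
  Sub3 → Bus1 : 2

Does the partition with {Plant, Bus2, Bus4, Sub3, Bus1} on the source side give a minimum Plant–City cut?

Given cut capacity: 3 + 5 = 8.
Augment Plant→Bus4→Bus1→City: bottleneck 5, flow now 5.
Augment Plant→Bus2→Sub3→Sub4→City: bottleneck 3, flow now 8.
No augmenting path remains; maximum flow = 8.
Cut capacity 8 equals the max flow, so it is a minimum cut.

Yes — it is a minimum cut (capacity 8).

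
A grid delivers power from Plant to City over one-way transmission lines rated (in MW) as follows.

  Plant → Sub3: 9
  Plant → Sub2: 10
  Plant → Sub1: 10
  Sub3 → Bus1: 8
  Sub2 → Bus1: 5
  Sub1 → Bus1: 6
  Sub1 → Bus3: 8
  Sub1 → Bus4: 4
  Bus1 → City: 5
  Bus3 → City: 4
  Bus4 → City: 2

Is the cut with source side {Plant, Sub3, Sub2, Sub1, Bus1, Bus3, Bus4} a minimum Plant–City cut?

Yes — it is a minimum cut (capacity 11).

Given cut capacity: 5 + 4 + 2 = 11.
Augment Plant→Sub3→Bus1→City: bottleneck 5, flow now 5.
Augment Plant→Sub1→Bus3→City: bottleneck 4, flow now 9.
Augment Plant→Sub1→Bus4→City: bottleneck 2, flow now 11.
No augmenting path remains; maximum flow = 11.
Cut capacity 11 equals the max flow, so it is a minimum cut.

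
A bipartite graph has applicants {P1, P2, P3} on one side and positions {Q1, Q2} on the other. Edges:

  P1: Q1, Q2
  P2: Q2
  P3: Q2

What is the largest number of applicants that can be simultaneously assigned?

Unit-capacity flow: source→left, listed edges, right→sink; max matching = max flow.
Augmenting path P1→Q1 (+1); matched 1.
Augmenting path P2→Q2 (+1); matched 2.
No augmenting path remains; maximum matching = 2.
König certificate: {P1, Q2} is a vertex cover of size 2 (every listed pair touches it), so no matching can be larger.

2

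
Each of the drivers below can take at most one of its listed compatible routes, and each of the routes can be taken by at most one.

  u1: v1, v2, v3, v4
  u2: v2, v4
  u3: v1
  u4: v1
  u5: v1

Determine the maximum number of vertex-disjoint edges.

3

Unit-capacity flow: source→left, listed edges, right→sink; max matching = max flow.
Augmenting path u1→v1 (+1); matched 1.
Augmenting path u2→v2 (+1); matched 2.
Augmenting path u3→v1→u1→v3 (+1); matched 3.
No augmenting path remains; maximum matching = 3.
König certificate: {u1, u2, v1} is a vertex cover of size 3 (every listed pair touches it), so no matching can be larger.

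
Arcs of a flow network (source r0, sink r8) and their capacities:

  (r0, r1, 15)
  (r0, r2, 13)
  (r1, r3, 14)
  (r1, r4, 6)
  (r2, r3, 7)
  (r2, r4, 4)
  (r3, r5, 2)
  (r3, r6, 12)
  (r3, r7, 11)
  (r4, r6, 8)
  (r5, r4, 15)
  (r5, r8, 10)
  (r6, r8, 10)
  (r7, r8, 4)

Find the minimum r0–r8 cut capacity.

16

Augment r0→r1→r3→r5→r8: bottleneck 2, flow now 2.
Augment r0→r1→r3→r6→r8: bottleneck 10, flow now 12.
Augment r0→r1→r3→r7→r8: bottleneck 2, flow now 14.
Augment r0→r2→r3→r7→r8: bottleneck 2, flow now 16.
No augmenting path remains; maximum flow = 16.
By max-flow min-cut, the minimum cut capacity equals the max flow.
In the residual graph, reachable from r0: {r0, r1, r2, r3, r4, r6, r7}.
Min-cut edges: r3→r5 (2), r6→r8 (10), r7→r8 (4); capacity 2 + 10 + 4 = 16.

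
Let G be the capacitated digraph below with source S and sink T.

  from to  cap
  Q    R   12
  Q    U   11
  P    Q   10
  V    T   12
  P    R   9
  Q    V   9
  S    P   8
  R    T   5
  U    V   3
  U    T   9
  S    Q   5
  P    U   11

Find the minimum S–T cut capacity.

13

Augment S→P→R→T: bottleneck 5, flow now 5.
Augment S→P→U→T: bottleneck 3, flow now 8.
Augment S→Q→U→T: bottleneck 5, flow now 13.
No augmenting path remains; maximum flow = 13.
By max-flow min-cut, the minimum cut capacity equals the max flow.
In the residual graph, reachable from S: {S}.
Min-cut edges: S→P (8), S→Q (5); capacity 8 + 5 = 13.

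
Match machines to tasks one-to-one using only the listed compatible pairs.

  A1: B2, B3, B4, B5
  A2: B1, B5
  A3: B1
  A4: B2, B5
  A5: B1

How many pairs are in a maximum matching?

Unit-capacity flow: source→left, listed edges, right→sink; max matching = max flow.
Augmenting path A1→B2 (+1); matched 1.
Augmenting path A2→B1 (+1); matched 2.
Augmenting path A4→B5 (+1); matched 3.
Augmenting path A3→B1→A2→B5→A4→B2→A1→B3 (+1); matched 4.
No augmenting path remains; maximum matching = 4.
König certificate: {A1, A2, A4, B1} is a vertex cover of size 4 (every listed pair touches it), so no matching can be larger.

4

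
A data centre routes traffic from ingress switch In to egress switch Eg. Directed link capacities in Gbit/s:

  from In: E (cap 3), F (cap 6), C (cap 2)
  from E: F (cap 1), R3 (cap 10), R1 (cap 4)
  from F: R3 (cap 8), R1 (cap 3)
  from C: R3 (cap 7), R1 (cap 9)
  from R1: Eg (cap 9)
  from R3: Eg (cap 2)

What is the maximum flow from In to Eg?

Augment In→E→R1→Eg: bottleneck 3, flow now 3.
Augment In→F→R1→Eg: bottleneck 3, flow now 6.
Augment In→F→R3→Eg: bottleneck 2, flow now 8.
Augment In→C→R1→Eg: bottleneck 2, flow now 10.
No augmenting path remains; maximum flow = 10.
In the residual graph, reachable from In: {In, F, R3}.
Min-cut edges: In→E (3), In→C (2), F→R1 (3), R3→Eg (2); capacity 3 + 2 + 3 + 2 = 10.
This cut is saturated, so no flow can exceed 10.

10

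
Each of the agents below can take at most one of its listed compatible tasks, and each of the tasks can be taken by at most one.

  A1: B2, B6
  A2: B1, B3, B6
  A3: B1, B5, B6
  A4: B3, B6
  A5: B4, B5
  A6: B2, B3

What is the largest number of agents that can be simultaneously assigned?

Unit-capacity flow: source→left, listed edges, right→sink; max matching = max flow.
Augmenting path A1→B2 (+1); matched 1.
Augmenting path A2→B1 (+1); matched 2.
Augmenting path A3→B5 (+1); matched 3.
Augmenting path A4→B3 (+1); matched 4.
Augmenting path A5→B4 (+1); matched 5.
Augmenting path A6→B2→A1→B6 (+1); matched 6.
No augmenting path remains; maximum matching = 6.
König certificate: {A1, A2, A3, A4, A5, A6} is a vertex cover of size 6 (every listed pair touches it), so no matching can be larger.

6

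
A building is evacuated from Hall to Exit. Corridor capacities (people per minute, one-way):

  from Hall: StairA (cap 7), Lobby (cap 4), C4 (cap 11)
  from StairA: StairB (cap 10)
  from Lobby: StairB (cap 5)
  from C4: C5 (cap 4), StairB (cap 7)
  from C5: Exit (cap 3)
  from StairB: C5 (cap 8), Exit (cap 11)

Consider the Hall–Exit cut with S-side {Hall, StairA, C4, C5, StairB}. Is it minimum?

Given cut capacity: 4 + 3 + 11 = 18.
Augment Hall→StairA→StairB→Exit: bottleneck 7, flow now 7.
Augment Hall→Lobby→StairB→Exit: bottleneck 4, flow now 11.
Augment Hall→C4→C5→Exit: bottleneck 3, flow now 14.
No augmenting path remains; maximum flow = 14.
In the residual graph, reachable from Hall: {Hall, StairA, Lobby, C4, C5, StairB}.
Min-cut edges: C5→Exit (3), StairB→Exit (11); capacity 3 + 11 = 14.
Cut capacity 18 exceeds the max flow 14, so it is not minimum.

No — its capacity is 18, but the minimum cut has capacity 14.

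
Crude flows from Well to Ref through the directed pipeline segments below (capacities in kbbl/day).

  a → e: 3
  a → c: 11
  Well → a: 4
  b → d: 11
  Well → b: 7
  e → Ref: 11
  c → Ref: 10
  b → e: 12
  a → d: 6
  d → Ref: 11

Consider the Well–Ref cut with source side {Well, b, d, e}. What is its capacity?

Edges leaving {Well, b, d, e}: Well→a (4), d→Ref (11), e→Ref (11).
Cut capacity = 4 + 11 + 11 = 26.

26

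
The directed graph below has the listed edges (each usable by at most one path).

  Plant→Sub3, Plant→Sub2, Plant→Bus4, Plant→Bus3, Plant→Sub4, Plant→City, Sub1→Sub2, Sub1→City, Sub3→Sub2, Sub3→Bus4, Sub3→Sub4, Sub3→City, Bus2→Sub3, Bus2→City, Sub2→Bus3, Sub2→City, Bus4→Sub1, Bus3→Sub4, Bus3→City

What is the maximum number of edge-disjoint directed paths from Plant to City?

Assign every edge capacity 1; by Menger, the answer equals the max flow.
Path Plant→City (+1); total 1.
Path Plant→Sub3→City (+1); total 2.
Path Plant→Sub2→City (+1); total 3.
Path Plant→Bus3→City (+1); total 4.
Path Plant→Bus4→Sub1→City (+1); total 5.
No residual Plant→City path; max flow = 5.
Certifying cut of size 5: {Plant→Bus3, Plant→Bus4, Plant→City, Plant→Sub2, Plant→Sub3}.

5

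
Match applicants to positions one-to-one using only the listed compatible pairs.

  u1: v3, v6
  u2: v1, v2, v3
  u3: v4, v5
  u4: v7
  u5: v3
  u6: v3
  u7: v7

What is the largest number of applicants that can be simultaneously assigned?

Unit-capacity flow: source→left, listed edges, right→sink; max matching = max flow.
Augmenting path u1→v3 (+1); matched 1.
Augmenting path u2→v1 (+1); matched 2.
Augmenting path u3→v4 (+1); matched 3.
Augmenting path u4→v7 (+1); matched 4.
Augmenting path u5→v3→u1→v6 (+1); matched 5.
No augmenting path remains; maximum matching = 5.
König certificate: {u1, u2, u3, v3, v7} is a vertex cover of size 5 (every listed pair touches it), so no matching can be larger.

5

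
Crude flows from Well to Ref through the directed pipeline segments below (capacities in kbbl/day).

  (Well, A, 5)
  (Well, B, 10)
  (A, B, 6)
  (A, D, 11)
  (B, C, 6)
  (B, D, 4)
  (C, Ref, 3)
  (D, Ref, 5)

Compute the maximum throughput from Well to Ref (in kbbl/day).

Augment Well→A→D→Ref: bottleneck 5, flow now 5.
Augment Well→B→C→Ref: bottleneck 3, flow now 8.
No augmenting path remains; maximum flow = 8.
In the residual graph, reachable from Well: {Well, A, B, C, D}.
Min-cut edges: C→Ref (3), D→Ref (5); capacity 3 + 5 = 8.
This cut is saturated, so no flow can exceed 8.

8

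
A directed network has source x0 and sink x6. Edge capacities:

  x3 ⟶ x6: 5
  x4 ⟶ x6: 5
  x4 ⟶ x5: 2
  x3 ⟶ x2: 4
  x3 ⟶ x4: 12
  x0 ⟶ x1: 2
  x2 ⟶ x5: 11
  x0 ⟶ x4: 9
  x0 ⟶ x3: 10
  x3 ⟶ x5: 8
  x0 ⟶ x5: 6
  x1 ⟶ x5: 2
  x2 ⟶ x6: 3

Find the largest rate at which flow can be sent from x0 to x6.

13

Augment x0→x3→x6: bottleneck 5, flow now 5.
Augment x0→x4→x6: bottleneck 5, flow now 10.
Augment x0→x3→x2→x6: bottleneck 3, flow now 13.
No augmenting path remains; maximum flow = 13.
In the residual graph, reachable from x0: {x0, x1, x2, x3, x4, x5}.
Min-cut edges: x2→x6 (3), x3→x6 (5), x4→x6 (5); capacity 3 + 5 + 5 = 13.
This cut is saturated, so no flow can exceed 13.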